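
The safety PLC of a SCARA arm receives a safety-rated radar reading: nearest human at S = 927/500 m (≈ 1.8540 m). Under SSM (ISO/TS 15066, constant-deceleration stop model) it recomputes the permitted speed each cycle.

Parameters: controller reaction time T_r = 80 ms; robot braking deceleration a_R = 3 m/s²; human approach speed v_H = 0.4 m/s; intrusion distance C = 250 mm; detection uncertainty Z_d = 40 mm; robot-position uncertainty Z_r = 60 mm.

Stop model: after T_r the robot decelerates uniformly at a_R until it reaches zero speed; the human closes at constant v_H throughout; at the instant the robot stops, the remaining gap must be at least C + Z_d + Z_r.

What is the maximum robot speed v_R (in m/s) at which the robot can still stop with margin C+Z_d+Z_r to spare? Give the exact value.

v_R_max = 12/5 m/s = 2.4000 m/s

collect terms ⇒ (1/6)·v_R² + (16/75)·v_R + (-184/125) = 0
  disc = (16/75)² − 4·(1/6)·(-184/125) = 5776/5625 ; √disc = 76/75
  v_R = (−(16/75) + 76/75) / (2·(1/6)) = 12/5 m/s
check:
stop time T_s = (12/5)/3 = 0.8000 s
reaction-phase robot travel = 2.4000·0.0800 = 0.1920 m
robot covers 2.4000·0.8000 − ½·3.0000·0.8000² = 0.9600 m while stopping
person approaches 0.4000·(0.0800+0.8000) = 0.3520 m
residual clearance needed = 0.2500+0.0400+0.0600 = 0.3500 m
sum ≈ 0.1920+0.9600+0.3520+0.3500 ≈ 1.8540 m = S ✓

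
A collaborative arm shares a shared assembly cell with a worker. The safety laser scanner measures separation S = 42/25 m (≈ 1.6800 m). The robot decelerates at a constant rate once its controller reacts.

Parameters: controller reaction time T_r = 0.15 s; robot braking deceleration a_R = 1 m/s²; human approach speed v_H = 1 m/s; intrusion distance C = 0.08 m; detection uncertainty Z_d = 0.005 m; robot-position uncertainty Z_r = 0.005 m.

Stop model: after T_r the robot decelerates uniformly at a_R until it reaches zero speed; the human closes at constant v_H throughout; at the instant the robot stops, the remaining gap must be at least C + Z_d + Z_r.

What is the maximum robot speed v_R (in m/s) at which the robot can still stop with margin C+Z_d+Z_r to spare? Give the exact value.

collect terms ⇒ (1/2)·v_R² + (23/20)·v_R + (-36/25) = 0
  disc = (23/20)² − 4·(1/2)·(-36/25) = 1681/400 ; √disc = 41/20
  v_R = (−(23/20) + 41/20) / (2·(1/2)) = 9/10 m/s
check:
braking lasts T_s = (9/10)/1 = 0.9000 s
robot in T_r: 0.9000·0.1500 = 0.1350 m
robot covers 0.9000·0.9000 − ½·1.0000·0.9000² = 0.4050 m while stopping
person approaches 1.0000·(0.1500+0.9000) = 1.0500 m
residual clearance needed = 0.0800+0.0050+0.0050 = 0.0900 m
sum ≈ 0.1350+0.4050+1.0500+0.0900 ≈ 1.6800 m = S ✓

v_R_max = 9/10 m/s = 0.9000 m/s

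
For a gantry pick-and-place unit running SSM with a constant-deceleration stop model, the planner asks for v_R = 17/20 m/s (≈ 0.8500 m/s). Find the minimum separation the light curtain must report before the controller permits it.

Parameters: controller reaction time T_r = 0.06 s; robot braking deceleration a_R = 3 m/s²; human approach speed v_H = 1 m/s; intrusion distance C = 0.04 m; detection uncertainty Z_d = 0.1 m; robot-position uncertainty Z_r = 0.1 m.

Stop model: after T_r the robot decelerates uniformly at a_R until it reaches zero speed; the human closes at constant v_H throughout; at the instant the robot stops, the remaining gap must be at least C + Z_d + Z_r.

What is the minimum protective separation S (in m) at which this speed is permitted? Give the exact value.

stop time T_s = (17/20)/3 = 0.2833 s
robot in T_r: 0.8500·0.0600 = 0.0510 m
robot under decel: 0.8500²/(2·3.0000) = 0.1204 m
person approaches 1.0000·(0.0600+0.2833) = 0.3433 m
residual clearance needed = 0.0400+0.1000+0.1000 = 0.2400 m
S_min ≈ 0.0510+0.1204+0.3433+0.2400  ⇒  S_min = 3019/4000 m

S_min = 3019/4000 m = 0.7548 m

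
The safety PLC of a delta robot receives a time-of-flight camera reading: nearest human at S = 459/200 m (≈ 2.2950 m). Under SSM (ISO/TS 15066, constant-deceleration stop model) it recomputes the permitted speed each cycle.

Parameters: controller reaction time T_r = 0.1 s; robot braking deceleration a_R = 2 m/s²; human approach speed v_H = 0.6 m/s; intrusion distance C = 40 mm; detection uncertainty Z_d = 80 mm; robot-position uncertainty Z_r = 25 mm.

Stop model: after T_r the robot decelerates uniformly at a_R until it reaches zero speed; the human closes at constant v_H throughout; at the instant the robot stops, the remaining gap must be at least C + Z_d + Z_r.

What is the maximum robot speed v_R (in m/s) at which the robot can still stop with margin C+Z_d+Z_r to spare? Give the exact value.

v_R_max = 11/5 m/s = 2.2000 m/s

quadratic (1/4)·v² + (2/5)·v + (-209/100) = 0
  disc = (2/5)² − 4·(1/4)·(-209/100) = 9/4 ; √disc = 3/2
  v_R = (−(2/5) + 3/2) / (2·(1/4)) = 11/5 m/s
check:
T_s = v_R/a_R = (11/5)/2 = 1.1000 s
robot covers v_R·T_r = 2.2000·0.1000 = 0.2200 m before braking
robot under decel: 2.2000²/(2·2.0000) = 1.2100 m
person approaches 0.6000·(0.1000+1.1000) = 0.7200 m
margins: 0.0400+0.0800+0.0250 = 0.1450 m
sum ≈ 0.2200+1.2100+0.7200+0.1450 ≈ 2.2950 m = S ✓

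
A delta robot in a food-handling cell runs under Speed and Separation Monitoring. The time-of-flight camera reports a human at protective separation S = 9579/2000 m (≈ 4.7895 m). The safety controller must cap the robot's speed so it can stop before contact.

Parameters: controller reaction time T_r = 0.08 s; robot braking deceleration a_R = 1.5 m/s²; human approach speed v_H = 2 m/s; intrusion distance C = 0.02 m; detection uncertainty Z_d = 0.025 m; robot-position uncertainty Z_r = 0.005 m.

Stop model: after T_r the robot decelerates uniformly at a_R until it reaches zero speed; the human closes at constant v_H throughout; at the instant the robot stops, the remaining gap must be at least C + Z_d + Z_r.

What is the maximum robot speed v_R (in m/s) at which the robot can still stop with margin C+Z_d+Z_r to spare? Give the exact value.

quadratic (1/3)·v² + (106/75)·v + (-9159/2000) = 0
  disc = (106/75)² − 4·(1/3)·(-9159/2000) = 182329/22500 ; √disc = 427/150
  v_R = (−(106/75) + 427/150) / (2·(1/3)) = 43/20 m/s
check:
T_s = v_R/a_R = (43/20)/(3/2) = 1.4333 s
robot covers v_R·T_r = 2.1500·0.0800 = 0.1720 m before braking
robot under decel: 2.1500²/(2·1.5000) = 1.5408 m
human closes 2.0000·1.5133 = 3.0267 m
C+Z_d+Z_r = 0.0200+0.0250+0.0050 = 0.0500 m
sum ≈ 0.1720+1.5408+3.0267+0.0500 ≈ 4.7895 m = S ✓

v_R_max = 43/20 m/s = 2.1500 m/s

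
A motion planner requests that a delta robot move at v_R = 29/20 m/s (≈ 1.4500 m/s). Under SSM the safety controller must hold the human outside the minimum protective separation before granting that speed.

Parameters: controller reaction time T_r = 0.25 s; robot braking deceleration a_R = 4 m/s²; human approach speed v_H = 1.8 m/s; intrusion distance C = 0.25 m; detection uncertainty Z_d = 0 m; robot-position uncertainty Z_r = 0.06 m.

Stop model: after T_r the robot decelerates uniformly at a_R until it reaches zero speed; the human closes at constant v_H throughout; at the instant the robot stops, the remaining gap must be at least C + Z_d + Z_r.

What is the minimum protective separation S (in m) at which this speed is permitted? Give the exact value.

braking lasts T_s = (29/20)/4 = 0.3625 s
robot covers v_R·T_r = 1.4500·0.2500 = 0.3625 m before braking
robot under decel: 1.4500²/(2·4.0000) = 0.2628 m
human closes 1.8000·0.6125 = 1.1025 m
margins: 0.2500+0.0000+0.0600 = 0.3100 m
S_min ≈ 0.3625+0.2628+1.1025+0.3100  ⇒  S_min = 6521/3200 m

S_min = 6521/3200 m = 2.0378 m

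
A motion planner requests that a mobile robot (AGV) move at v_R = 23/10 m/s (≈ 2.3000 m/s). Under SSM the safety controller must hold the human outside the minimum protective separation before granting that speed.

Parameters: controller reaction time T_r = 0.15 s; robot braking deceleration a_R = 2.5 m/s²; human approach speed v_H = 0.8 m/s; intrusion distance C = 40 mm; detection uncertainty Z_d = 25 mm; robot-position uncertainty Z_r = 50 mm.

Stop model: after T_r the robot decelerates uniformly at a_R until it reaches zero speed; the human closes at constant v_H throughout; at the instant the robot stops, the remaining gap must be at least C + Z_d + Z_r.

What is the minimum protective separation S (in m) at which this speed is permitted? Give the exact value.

S_min = 1187/500 m = 2.3740 m

T_s = v_R/a_R = (23/10)/(5/2) = 0.9200 s
robot in T_r: 2.3000·0.1500 = 0.3450 m
robot under decel: 2.3000²/(2·2.5000) = 1.0580 m
human closes 0.8000·1.0700 = 0.8560 m
residual clearance needed = 0.0400+0.0250+0.0500 = 0.1150 m
S_min ≈ 0.3450+1.0580+0.8560+0.1150  ⇒  S_min = 1187/500 m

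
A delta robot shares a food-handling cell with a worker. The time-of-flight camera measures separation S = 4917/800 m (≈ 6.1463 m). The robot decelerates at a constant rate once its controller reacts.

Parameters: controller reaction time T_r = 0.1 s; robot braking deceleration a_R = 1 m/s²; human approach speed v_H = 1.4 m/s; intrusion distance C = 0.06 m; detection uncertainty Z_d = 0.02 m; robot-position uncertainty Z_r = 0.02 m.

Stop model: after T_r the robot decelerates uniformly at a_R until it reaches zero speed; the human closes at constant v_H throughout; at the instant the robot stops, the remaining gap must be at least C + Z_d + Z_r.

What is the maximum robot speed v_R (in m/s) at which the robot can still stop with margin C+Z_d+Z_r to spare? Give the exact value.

v_R_max = 9/4 m/s = 2.2500 m/s

at the boundary: (1/2)·v² + (3/2)·v + (-189/32) = 0
  disc = (3/2)² − 4·(1/2)·(-189/32) = 225/16 ; √disc = 15/4
  v_R = (−(3/2) + 15/4) / (2·(1/2)) = 9/4 m/s
check:
stop time T_s = (9/4)/1 = 2.2500 s
robot in T_r: 2.2500·0.1000 = 0.2250 m
robot covers 2.2500·2.2500 − ½·1.0000·2.2500² = 2.5312 m while stopping
human closes 1.4000·2.3500 = 3.2900 m
C+Z_d+Z_r = 0.0600+0.0200+0.0200 = 0.1000 m
sum ≈ 0.2250+2.5312+3.2900+0.1000 ≈ 6.1463 m = S ✓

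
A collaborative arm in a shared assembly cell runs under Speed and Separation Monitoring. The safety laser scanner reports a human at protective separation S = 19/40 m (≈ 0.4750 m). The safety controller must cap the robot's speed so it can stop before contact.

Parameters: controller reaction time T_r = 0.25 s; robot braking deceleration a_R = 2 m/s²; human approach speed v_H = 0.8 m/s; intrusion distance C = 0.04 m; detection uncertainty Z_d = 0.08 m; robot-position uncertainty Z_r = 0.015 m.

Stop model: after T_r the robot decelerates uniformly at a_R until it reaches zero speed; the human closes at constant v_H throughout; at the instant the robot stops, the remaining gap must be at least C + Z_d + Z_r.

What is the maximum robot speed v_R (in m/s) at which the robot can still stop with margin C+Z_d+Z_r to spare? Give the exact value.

v_R_max = 1/5 m/s = 0.2000 m/s

at the boundary: (1/4)·v² + (13/20)·v + (-7/50) = 0
  disc = (13/20)² − 4·(1/4)·(-7/50) = 9/16 ; √disc = 3/4
  v_R = (−(13/20) + 3/4) / (2·(1/4)) = 1/5 m/s
check:
stop time T_s = (1/5)/2 = 0.1000 s
robot in T_r: 0.2000·0.2500 = 0.0500 m
robot covers 0.2000·0.1000 − ½·2.0000·0.1000² = 0.0100 m while stopping
human over T_r+T_s: 0.8000·(0.2500+0.1000) = 0.2800 m
C+Z_d+Z_r = 0.0400+0.0800+0.0150 = 0.1350 m
sum ≈ 0.0500+0.0100+0.2800+0.1350 ≈ 0.4750 m = S ✓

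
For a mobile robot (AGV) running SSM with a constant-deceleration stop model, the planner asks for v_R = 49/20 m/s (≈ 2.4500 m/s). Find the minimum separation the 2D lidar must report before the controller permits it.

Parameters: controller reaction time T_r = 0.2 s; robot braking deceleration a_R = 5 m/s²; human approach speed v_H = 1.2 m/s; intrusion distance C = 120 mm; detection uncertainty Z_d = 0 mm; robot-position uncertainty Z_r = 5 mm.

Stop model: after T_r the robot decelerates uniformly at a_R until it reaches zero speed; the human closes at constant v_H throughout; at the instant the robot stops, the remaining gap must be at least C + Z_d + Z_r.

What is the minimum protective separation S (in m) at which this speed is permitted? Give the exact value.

S_min = 8173/4000 m = 2.0433 m

stop time T_s = (49/20)/5 = 0.4900 s
robot covers v_R·T_r = 2.4500·0.2000 = 0.4900 m before braking
robot covers 2.4500·0.4900 − ½·5.0000·0.4900² = 0.6002 m while stopping
human over T_r+T_s: 1.2000·(0.2000+0.4900) = 0.8280 m
margins: 0.1200+0.0000+0.0050 = 0.1250 m
S_min ≈ 0.4900+0.6002+0.8280+0.1250  ⇒  S_min = 8173/4000 m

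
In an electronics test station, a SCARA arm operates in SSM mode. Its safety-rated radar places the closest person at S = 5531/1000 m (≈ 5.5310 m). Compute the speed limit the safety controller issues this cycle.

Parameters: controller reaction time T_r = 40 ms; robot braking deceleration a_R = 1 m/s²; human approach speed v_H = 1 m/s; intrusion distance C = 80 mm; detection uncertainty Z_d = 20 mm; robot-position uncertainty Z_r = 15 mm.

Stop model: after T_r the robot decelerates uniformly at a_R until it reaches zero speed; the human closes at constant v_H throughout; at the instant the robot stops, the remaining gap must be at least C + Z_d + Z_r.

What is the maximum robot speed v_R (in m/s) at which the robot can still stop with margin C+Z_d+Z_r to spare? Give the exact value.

v_R_max = 12/5 m/s = 2.4000 m/s

at the boundary: (1/2)·v² + (26/25)·v + (-672/125) = 0
  disc = (26/25)² − 4·(1/2)·(-672/125) = 7396/625 ; √disc = 86/25
  v_R = (−(26/25) + 86/25) / (2·(1/2)) = 12/5 m/s
check:
stop time T_s = (12/5)/1 = 2.4000 s
robot in T_r: 2.4000·0.0400 = 0.0960 m
braking distance = 2.4000²/(2·1.0000) = 2.8800 m
human over T_r+T_s: 1.0000·(0.0400+2.4000) = 2.4400 m
residual clearance needed = 0.0800+0.0200+0.0150 = 0.1150 m
sum ≈ 0.0960+2.8800+2.4400+0.1150 ≈ 5.5310 m = S ✓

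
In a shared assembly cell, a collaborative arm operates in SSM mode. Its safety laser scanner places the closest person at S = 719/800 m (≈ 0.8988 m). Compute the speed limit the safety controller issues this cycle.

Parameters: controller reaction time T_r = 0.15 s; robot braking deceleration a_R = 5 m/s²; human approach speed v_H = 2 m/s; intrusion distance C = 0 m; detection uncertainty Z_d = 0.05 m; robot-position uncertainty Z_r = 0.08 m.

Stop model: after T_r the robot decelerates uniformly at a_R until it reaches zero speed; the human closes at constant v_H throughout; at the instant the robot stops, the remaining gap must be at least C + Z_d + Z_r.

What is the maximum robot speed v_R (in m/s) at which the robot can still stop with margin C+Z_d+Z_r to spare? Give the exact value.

collect terms ⇒ (1/10)·v_R² + (11/20)·v_R + (-15/32) = 0
  disc = (11/20)² − 4·(1/10)·(-15/32) = 49/100 ; √disc = 7/10
  v_R = (−(11/20) + 7/10) / (2·(1/10)) = 3/4 m/s
check:
braking lasts T_s = (3/4)/5 = 0.1500 s
robot in T_r: 0.7500·0.1500 = 0.1125 m
robot under decel: 0.7500²/(2·5.0000) = 0.0563 m
human over T_r+T_s: 2.0000·(0.1500+0.1500) = 0.6000 m
C+Z_d+Z_r = 0.0000+0.0500+0.0800 = 0.1300 m
sum ≈ 0.1125+0.0563+0.6000+0.1300 ≈ 0.8988 m = S ✓

v_R_max = 3/4 m/s = 0.7500 m/s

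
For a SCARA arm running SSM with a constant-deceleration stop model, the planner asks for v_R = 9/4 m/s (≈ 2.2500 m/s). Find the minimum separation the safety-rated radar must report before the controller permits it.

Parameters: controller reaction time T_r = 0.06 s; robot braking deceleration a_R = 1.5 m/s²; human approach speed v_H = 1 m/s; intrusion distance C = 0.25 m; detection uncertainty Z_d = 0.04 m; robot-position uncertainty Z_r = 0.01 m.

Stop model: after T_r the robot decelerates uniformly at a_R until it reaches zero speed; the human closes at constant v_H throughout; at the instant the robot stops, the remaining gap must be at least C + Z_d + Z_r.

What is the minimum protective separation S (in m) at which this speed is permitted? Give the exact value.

S_min = 1473/400 m = 3.6825 m

braking lasts T_s = (9/4)/(3/2) = 1.5000 s
robot covers v_R·T_r = 2.2500·0.0600 = 0.1350 m before braking
braking distance = 2.2500²/(2·1.5000) = 1.6875 m
human over T_r+T_s: 1.0000·(0.0600+1.5000) = 1.5600 m
margins: 0.2500+0.0400+0.0100 = 0.3000 m
S_min ≈ 0.1350+1.6875+1.5600+0.3000  ⇒  S_min = 1473/400 m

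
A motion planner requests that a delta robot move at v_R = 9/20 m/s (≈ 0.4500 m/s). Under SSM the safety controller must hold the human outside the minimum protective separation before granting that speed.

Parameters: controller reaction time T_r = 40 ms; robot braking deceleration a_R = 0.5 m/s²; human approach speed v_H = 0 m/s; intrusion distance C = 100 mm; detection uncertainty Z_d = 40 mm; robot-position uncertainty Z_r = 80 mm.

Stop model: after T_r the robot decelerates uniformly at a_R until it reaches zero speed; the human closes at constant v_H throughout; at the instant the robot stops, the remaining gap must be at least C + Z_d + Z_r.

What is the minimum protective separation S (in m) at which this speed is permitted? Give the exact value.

T_s = v_R/a_R = (9/20)/(1/2) = 0.9000 s
robot in T_r: 0.4500·0.0400 = 0.0180 m
braking distance = 0.4500²/(2·0.5000) = 0.2025 m
human over T_r+T_s: 0.0000·(0.0400+0.9000) = 0.0000 m
residual clearance needed = 0.1000+0.0400+0.0800 = 0.2200 m
S_min ≈ 0.0180+0.2025+0.0000+0.2200  ⇒  S_min = 881/2000 m

S_min = 881/2000 m = 0.4405 m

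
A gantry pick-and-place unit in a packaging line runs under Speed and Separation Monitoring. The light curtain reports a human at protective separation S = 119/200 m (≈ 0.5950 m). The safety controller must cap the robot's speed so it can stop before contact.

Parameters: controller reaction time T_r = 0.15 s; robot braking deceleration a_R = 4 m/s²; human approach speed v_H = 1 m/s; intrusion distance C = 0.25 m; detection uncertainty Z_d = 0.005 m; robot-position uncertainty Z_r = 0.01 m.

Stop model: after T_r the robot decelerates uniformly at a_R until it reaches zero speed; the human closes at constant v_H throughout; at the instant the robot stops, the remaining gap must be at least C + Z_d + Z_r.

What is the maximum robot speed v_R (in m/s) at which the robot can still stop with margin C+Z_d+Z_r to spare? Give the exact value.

at the boundary: (1/8)·v² + (2/5)·v + (-9/50) = 0
  disc = (2/5)² − 4·(1/8)·(-9/50) = 1/4 ; √disc = 1/2
  v_R = (−(2/5) + 1/2) / (2·(1/8)) = 2/5 m/s
check:
braking lasts T_s = (2/5)/4 = 0.1000 s
robot covers v_R·T_r = 0.4000·0.1500 = 0.0600 m before braking
robot under decel: 0.4000²/(2·4.0000) = 0.0200 m
person approaches 1.0000·(0.1500+0.1000) = 0.2500 m
C+Z_d+Z_r = 0.2500+0.0050+0.0100 = 0.2650 m
sum ≈ 0.0600+0.0200+0.2500+0.2650 ≈ 0.5950 m = S ✓

v_R_max = 2/5 m/s = 0.4000 m/s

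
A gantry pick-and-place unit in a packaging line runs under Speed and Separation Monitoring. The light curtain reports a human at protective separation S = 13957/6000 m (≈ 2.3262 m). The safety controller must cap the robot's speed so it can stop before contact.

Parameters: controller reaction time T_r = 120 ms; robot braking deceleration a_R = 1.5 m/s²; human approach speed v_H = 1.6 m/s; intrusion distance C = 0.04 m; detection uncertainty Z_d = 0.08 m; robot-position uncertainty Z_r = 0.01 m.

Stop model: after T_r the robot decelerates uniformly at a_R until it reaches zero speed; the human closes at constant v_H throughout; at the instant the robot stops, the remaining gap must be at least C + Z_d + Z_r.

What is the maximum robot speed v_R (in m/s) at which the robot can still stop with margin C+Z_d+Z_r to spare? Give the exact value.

v_R_max = 5/4 m/s = 1.2500 m/s

quadratic (1/3)·v² + (89/75)·v + (-481/240) = 0
  disc = (89/75)² − 4·(1/3)·(-481/240) = 10201/2500 ; √disc = 101/50
  v_R = (−(89/75) + 101/50) / (2·(1/3)) = 5/4 m/s
check:
stop time T_s = (5/4)/(3/2) = 0.8333 s
robot covers v_R·T_r = 1.2500·0.1200 = 0.1500 m before braking
robot under decel: 1.2500²/(2·1.5000) = 0.5208 m
person approaches 1.6000·(0.1200+0.8333) = 1.5253 m
C+Z_d+Z_r = 0.0400+0.0800+0.0100 = 0.1300 m
sum ≈ 0.1500+0.5208+1.5253+0.1300 ≈ 2.3262 m = S ✓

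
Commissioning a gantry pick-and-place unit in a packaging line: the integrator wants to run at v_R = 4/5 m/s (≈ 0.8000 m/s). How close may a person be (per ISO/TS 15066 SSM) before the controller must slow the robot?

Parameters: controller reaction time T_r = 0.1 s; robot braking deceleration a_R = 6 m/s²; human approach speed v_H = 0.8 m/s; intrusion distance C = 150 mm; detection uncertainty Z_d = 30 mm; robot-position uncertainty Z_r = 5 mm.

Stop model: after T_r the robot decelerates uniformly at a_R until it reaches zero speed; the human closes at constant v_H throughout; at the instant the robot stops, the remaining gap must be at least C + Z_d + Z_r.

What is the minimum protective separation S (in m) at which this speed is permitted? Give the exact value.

S_min = 101/200 m = 0.5050 m

T_s = v_R/a_R = (4/5)/6 = 0.1333 s
reaction-phase robot travel = 0.8000·0.1000 = 0.0800 m
braking distance = 0.8000²/(2·6.0000) = 0.0533 m
human over T_r+T_s: 0.8000·(0.1000+0.1333) = 0.1867 m
C+Z_d+Z_r = 0.1500+0.0300+0.0050 = 0.1850 m
S_min ≈ 0.0800+0.0533+0.1867+0.1850  ⇒  S_min = 101/200 m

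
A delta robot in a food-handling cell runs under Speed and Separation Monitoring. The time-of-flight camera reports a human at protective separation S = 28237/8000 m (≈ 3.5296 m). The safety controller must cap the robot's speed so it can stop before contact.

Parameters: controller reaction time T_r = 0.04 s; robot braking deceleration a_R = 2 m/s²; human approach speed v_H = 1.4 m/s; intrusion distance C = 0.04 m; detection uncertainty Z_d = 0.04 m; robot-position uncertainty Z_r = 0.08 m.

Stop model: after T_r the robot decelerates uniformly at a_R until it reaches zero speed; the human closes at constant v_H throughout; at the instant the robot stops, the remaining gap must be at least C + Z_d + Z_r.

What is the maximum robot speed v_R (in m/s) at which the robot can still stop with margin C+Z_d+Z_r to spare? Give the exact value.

collect terms ⇒ (1/4)·v_R² + (37/50)·v_R + (-26509/8000) = 0
  disc = (37/50)² − 4·(1/4)·(-26509/8000) = 154449/40000 ; √disc = 393/200
  v_R = (−(37/50) + 393/200) / (2·(1/4)) = 49/20 m/s
check:
T_s = v_R/a_R = (49/20)/2 = 1.2250 s
reaction-phase robot travel = 2.4500·0.0400 = 0.0980 m
robot under decel: 2.4500²/(2·2.0000) = 1.5006 m
person approaches 1.4000·(0.0400+1.2250) = 1.7710 m
C+Z_d+Z_r = 0.0400+0.0400+0.0800 = 0.1600 m
sum ≈ 0.0980+1.5006+1.7710+0.1600 ≈ 3.5296 m = S ✓

v_R_max = 49/20 m/s = 2.4500 m/s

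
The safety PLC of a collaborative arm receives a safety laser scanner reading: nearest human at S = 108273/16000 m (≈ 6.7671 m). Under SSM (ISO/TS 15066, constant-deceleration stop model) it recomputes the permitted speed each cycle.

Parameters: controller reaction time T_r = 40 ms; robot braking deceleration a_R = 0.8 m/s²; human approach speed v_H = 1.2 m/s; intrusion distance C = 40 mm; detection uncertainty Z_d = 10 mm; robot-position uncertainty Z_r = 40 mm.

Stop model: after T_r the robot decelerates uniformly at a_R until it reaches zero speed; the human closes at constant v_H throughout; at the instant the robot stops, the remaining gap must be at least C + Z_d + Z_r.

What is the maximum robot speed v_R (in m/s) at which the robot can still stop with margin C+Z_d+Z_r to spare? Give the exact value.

v_R_max = 9/4 m/s = 2.2500 m/s

quadratic (5/8)·v² + (77/50)·v + (-21213/3200) = 0
  disc = (77/50)² − 4·(5/8)·(-21213/3200) = 3031081/160000 ; √disc = 1741/400
  v_R = (−(77/50) + 1741/400) / (2·(5/8)) = 9/4 m/s
check:
stop time T_s = (9/4)/(4/5) = 2.8125 s
robot covers v_R·T_r = 2.2500·0.0400 = 0.0900 m before braking
braking distance = 2.2500²/(2·0.8000) = 3.1641 m
person approaches 1.2000·(0.0400+2.8125) = 3.4230 m
margins: 0.0400+0.0100+0.0400 = 0.0900 m
sum ≈ 0.0900+3.1641+3.4230+0.0900 ≈ 6.7671 m = S ✓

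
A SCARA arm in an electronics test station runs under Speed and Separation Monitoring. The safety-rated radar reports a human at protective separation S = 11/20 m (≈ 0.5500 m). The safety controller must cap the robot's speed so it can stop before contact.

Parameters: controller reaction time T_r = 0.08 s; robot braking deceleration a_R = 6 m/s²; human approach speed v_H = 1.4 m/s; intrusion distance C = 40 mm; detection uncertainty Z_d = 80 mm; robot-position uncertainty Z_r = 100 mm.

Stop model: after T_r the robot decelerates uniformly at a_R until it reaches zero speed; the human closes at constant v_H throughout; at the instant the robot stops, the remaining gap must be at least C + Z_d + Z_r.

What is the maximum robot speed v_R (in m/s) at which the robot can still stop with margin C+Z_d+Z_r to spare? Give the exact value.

v_R_max = 3/5 m/s = 0.6000 m/s

at the boundary: (1/12)·v² + (47/150)·v + (-109/500) = 0
  disc = (47/150)² − 4·(1/12)·(-109/500) = 961/5625 ; √disc = 31/75
  v_R = (−(47/150) + 31/75) / (2·(1/12)) = 3/5 m/s
check:
T_s = v_R/a_R = (3/5)/6 = 0.1000 s
robot covers v_R·T_r = 0.6000·0.0800 = 0.0480 m before braking
robot under decel: 0.6000²/(2·6.0000) = 0.0300 m
person approaches 1.4000·(0.0800+0.1000) = 0.2520 m
C+Z_d+Z_r = 0.0400+0.0800+0.1000 = 0.2200 m
sum ≈ 0.0480+0.0300+0.2520+0.2200 ≈ 0.5500 m = S ✓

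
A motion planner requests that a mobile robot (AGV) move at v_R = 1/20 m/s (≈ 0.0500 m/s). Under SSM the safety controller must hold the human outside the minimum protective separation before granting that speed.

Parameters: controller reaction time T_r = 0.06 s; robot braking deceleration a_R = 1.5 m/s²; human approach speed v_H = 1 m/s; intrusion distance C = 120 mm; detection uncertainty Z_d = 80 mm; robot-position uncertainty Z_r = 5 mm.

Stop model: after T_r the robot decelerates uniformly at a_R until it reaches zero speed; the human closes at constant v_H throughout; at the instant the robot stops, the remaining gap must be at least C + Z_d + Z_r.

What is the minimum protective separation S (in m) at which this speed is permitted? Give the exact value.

S_min = 1813/6000 m = 0.3022 m

stop time T_s = (1/20)/(3/2) = 0.0333 s
reaction-phase robot travel = 0.0500·0.0600 = 0.0030 m
robot under decel: 0.0500²/(2·1.5000) = 0.0008 m
person approaches 1.0000·(0.0600+0.0333) = 0.0933 m
residual clearance needed = 0.1200+0.0800+0.0050 = 0.2050 m
S_min ≈ 0.0030+0.0008+0.0933+0.2050  ⇒  S_min = 1813/6000 m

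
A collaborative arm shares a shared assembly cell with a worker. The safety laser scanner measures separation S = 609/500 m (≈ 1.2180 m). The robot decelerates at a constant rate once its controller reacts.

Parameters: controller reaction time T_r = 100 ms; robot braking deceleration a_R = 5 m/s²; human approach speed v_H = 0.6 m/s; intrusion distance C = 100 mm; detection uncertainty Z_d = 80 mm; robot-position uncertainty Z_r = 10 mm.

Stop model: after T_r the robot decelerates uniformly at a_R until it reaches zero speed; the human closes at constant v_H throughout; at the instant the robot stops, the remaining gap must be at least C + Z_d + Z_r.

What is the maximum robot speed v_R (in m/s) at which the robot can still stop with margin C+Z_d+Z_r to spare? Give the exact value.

collect terms ⇒ (1/10)·v_R² + (11/50)·v_R + (-121/125) = 0
  disc = (11/50)² − 4·(1/10)·(-121/125) = 1089/2500 ; √disc = 33/50
  v_R = (−(11/50) + 33/50) / (2·(1/10)) = 11/5 m/s
check:
T_s = v_R/a_R = (11/5)/5 = 0.4400 s
robot in T_r: 2.2000·0.1000 = 0.2200 m
robot under decel: 2.2000²/(2·5.0000) = 0.4840 m
person approaches 0.6000·(0.1000+0.4400) = 0.3240 m
C+Z_d+Z_r = 0.1000+0.0800+0.0100 = 0.1900 m
sum ≈ 0.2200+0.4840+0.3240+0.1900 ≈ 1.2180 m = S ✓

v_R_max = 11/5 m/s = 2.2000 m/s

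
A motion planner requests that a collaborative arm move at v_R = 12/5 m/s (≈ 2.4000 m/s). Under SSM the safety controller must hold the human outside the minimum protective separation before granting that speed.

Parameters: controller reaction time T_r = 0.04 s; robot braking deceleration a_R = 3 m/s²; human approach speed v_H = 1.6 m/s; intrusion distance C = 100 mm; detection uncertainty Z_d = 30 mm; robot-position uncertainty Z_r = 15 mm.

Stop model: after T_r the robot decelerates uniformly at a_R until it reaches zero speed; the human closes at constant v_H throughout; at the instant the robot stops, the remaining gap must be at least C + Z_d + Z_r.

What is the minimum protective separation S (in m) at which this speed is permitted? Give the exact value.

S_min = 509/200 m = 2.5450 m

T_s = v_R/a_R = (12/5)/3 = 0.8000 s
robot in T_r: 2.4000·0.0400 = 0.0960 m
braking distance = 2.4000²/(2·3.0000) = 0.9600 m
human over T_r+T_s: 1.6000·(0.0400+0.8000) = 1.3440 m
residual clearance needed = 0.1000+0.0300+0.0150 = 0.1450 m
S_min ≈ 0.0960+0.9600+1.3440+0.1450  ⇒  S_min = 509/200 m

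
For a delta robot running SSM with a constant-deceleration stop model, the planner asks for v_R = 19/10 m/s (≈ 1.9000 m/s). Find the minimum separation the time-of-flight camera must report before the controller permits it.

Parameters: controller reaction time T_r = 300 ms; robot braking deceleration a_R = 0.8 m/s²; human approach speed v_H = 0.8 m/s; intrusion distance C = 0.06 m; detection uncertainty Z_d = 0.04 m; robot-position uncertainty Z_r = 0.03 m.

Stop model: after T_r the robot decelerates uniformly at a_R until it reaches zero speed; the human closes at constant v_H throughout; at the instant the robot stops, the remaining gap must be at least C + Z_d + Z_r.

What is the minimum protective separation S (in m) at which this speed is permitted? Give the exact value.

braking lasts T_s = (19/10)/(4/5) = 2.3750 s
reaction-phase robot travel = 1.9000·0.3000 = 0.5700 m
robot covers 1.9000·2.3750 − ½·0.8000·2.3750² = 2.2563 m while stopping
human over T_r+T_s: 0.8000·(0.3000+2.3750) = 2.1400 m
residual clearance needed = 0.0600+0.0400+0.0300 = 0.1300 m
S_min ≈ 0.5700+2.2563+2.1400+0.1300  ⇒  S_min = 4077/800 m

S_min = 4077/800 m = 5.0963 m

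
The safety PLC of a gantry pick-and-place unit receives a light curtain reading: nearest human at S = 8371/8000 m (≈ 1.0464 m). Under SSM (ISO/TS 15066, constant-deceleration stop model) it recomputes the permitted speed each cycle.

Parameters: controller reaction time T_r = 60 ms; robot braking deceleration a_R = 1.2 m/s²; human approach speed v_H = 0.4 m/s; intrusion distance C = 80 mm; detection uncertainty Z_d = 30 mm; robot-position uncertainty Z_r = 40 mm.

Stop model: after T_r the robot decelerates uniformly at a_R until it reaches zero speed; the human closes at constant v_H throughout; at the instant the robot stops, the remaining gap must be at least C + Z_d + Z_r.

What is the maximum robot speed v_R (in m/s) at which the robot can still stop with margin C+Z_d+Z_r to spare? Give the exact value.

collect terms ⇒ (5/12)·v_R² + (59/150)·v_R + (-6979/8000) = 0
  disc = (59/150)² − 4·(5/12)·(-6979/8000) = 579121/360000 ; √disc = 761/600
  v_R = (−(59/150) + 761/600) / (2·(5/12)) = 21/20 m/s
check:
T_s = v_R/a_R = (21/20)/(6/5) = 0.8750 s
robot in T_r: 1.0500·0.0600 = 0.0630 m
braking distance = 1.0500²/(2·1.2000) = 0.4594 m
human closes 0.4000·0.9350 = 0.3740 m
C+Z_d+Z_r = 0.0800+0.0300+0.0400 = 0.1500 m
sum ≈ 0.0630+0.4594+0.3740+0.1500 ≈ 1.0464 m = S ✓

v_R_max = 21/20 m/s = 1.0500 m/s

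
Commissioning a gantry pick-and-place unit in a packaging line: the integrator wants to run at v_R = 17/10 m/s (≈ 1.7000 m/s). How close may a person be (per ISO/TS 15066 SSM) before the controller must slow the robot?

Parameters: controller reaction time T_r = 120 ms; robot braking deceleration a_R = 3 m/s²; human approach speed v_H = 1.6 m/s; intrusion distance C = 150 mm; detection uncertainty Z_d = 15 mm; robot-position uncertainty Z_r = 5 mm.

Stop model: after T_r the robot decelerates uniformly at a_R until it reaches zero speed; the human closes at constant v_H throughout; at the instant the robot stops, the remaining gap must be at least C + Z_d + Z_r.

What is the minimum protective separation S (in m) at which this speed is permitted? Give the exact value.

stop time T_s = (17/10)/3 = 0.5667 s
reaction-phase robot travel = 1.7000·0.1200 = 0.2040 m
robot covers 1.7000·0.5667 − ½·3.0000·0.5667² = 0.4817 m while stopping
human over T_r+T_s: 1.6000·(0.1200+0.5667) = 1.0987 m
margins: 0.1500+0.0150+0.0050 = 0.1700 m
S_min ≈ 0.2040+0.4817+1.0987+0.1700  ⇒  S_min = 5863/3000 m

S_min = 5863/3000 m = 1.9543 m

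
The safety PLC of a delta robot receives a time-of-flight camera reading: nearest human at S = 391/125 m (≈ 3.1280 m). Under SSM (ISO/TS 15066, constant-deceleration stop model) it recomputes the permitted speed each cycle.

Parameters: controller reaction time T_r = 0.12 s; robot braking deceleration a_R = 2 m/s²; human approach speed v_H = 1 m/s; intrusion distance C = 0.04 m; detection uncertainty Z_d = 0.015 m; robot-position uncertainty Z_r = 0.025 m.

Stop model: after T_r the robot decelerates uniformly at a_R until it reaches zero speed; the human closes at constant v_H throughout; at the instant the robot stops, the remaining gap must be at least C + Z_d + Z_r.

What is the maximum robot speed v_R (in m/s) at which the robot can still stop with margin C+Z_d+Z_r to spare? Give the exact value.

at the boundary: (1/4)·v² + (31/50)·v + (-366/125) = 0
  disc = (31/50)² − 4·(1/4)·(-366/125) = 8281/2500 ; √disc = 91/50
  v_R = (−(31/50) + 91/50) / (2·(1/4)) = 12/5 m/s
check:
braking lasts T_s = (12/5)/2 = 1.2000 s
reaction-phase robot travel = 2.4000·0.1200 = 0.2880 m
braking distance = 2.4000²/(2·2.0000) = 1.4400 m
human closes 1.0000·1.3200 = 1.3200 m
margins: 0.0400+0.0150+0.0250 = 0.0800 m
sum ≈ 0.2880+1.4400+1.3200+0.0800 ≈ 3.1280 m = S ✓

v_R_max = 12/5 m/s = 2.4000 m/s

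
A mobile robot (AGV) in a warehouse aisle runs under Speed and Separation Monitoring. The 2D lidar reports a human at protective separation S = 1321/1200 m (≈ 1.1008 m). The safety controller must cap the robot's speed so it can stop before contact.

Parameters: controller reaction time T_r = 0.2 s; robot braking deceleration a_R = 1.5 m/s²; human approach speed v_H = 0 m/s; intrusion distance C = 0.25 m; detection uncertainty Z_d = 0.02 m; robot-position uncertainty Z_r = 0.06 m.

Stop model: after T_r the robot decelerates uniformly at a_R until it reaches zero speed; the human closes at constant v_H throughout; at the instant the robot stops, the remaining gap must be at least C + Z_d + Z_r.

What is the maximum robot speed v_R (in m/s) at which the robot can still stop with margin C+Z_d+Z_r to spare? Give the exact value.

collect terms ⇒ (1/3)·v_R² + (1/5)·v_R + (-37/48) = 0
  disc = (1/5)² − 4·(1/3)·(-37/48) = 961/900 ; √disc = 31/30
  v_R = (−(1/5) + 31/30) / (2·(1/3)) = 5/4 m/s
check:
braking lasts T_s = (5/4)/(3/2) = 0.8333 s
robot covers v_R·T_r = 1.2500·0.2000 = 0.2500 m before braking
robot covers 1.2500·0.8333 − ½·1.5000·0.8333² = 0.5208 m while stopping
human closes 0.0000·1.0333 = 0.0000 m
margins: 0.2500+0.0200+0.0600 = 0.3300 m
sum ≈ 0.2500+0.5208+0.0000+0.3300 ≈ 1.1008 m = S ✓

v_R_max = 5/4 m/s = 1.2500 m/s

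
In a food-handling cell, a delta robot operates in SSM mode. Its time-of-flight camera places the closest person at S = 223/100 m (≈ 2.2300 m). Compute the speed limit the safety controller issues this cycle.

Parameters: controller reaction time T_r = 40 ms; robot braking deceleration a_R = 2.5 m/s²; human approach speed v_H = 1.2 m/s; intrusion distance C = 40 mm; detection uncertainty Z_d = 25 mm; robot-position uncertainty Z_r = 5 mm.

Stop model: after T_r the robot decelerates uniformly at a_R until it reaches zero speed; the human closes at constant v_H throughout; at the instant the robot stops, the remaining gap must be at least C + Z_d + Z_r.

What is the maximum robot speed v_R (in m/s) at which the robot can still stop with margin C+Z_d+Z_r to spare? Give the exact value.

collect terms ⇒ (1/5)·v_R² + (13/25)·v_R + (-264/125) = 0
  disc = (13/25)² − 4·(1/5)·(-264/125) = 49/25 ; √disc = 7/5
  v_R = (−(13/25) + 7/5) / (2·(1/5)) = 11/5 m/s
check:
stop time T_s = (11/5)/(5/2) = 0.8800 s
reaction-phase robot travel = 2.2000·0.0400 = 0.0880 m
braking distance = 2.2000²/(2·2.5000) = 0.9680 m
human over T_r+T_s: 1.2000·(0.0400+0.8800) = 1.1040 m
residual clearance needed = 0.0400+0.0250+0.0050 = 0.0700 m
sum ≈ 0.0880+0.9680+1.1040+0.0700 ≈ 2.2300 m = S ✓

v_R_max = 11/5 m/s = 2.2000 m/s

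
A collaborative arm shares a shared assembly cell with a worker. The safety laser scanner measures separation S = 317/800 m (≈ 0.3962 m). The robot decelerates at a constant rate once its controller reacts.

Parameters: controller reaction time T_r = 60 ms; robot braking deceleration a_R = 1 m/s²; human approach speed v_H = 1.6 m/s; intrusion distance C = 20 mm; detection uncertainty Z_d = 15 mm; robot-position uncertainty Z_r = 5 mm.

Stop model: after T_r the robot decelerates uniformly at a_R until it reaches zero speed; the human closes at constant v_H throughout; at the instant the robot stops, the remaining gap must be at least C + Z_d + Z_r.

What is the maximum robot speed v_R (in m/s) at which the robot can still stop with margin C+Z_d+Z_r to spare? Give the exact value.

v_R_max = 3/20 m/s = 0.1500 m/s

collect terms ⇒ (1/2)·v_R² + (83/50)·v_R + (-1041/4000) = 0
  disc = (83/50)² − 4·(1/2)·(-1041/4000) = 32761/10000 ; √disc = 181/100
  v_R = (−(83/50) + 181/100) / (2·(1/2)) = 3/20 m/s
check:
T_s = v_R/a_R = (3/20)/1 = 0.1500 s
robot in T_r: 0.1500·0.0600 = 0.0090 m
robot covers 0.1500·0.1500 − ½·1.0000·0.1500² = 0.0112 m while stopping
human closes 1.6000·0.2100 = 0.3360 m
margins: 0.0200+0.0150+0.0050 = 0.0400 m
sum ≈ 0.0090+0.0112+0.3360+0.0400 ≈ 0.3962 m = S ✓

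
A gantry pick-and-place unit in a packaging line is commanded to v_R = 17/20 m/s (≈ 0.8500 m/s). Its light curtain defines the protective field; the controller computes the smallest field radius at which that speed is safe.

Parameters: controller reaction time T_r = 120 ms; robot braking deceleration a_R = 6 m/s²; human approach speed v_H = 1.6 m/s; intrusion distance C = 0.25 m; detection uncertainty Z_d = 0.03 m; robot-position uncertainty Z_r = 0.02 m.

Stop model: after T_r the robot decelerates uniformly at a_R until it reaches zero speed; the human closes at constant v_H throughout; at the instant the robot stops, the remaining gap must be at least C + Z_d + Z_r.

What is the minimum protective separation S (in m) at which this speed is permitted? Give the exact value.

S_min = 7047/8000 m = 0.8809 m

stop time T_s = (17/20)/6 = 0.1417 s
robot in T_r: 0.8500·0.1200 = 0.1020 m
robot under decel: 0.8500²/(2·6.0000) = 0.0602 m
person approaches 1.6000·(0.1200+0.1417) = 0.4187 m
C+Z_d+Z_r = 0.2500+0.0300+0.0200 = 0.3000 m
S_min ≈ 0.1020+0.0602+0.4187+0.3000  ⇒  S_min = 7047/8000 m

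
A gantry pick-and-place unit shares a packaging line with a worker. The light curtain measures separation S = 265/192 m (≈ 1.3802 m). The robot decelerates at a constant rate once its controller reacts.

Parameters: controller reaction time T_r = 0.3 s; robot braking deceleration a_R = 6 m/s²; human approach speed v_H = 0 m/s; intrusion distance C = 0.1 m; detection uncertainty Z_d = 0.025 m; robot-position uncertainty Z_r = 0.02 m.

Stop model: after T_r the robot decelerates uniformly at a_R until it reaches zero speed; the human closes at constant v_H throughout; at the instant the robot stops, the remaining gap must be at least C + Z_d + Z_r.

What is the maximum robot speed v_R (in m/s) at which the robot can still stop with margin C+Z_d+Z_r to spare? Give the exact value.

v_R_max = 49/20 m/s = 2.4500 m/s

at the boundary: (1/12)·v² + (3/10)·v + (-5929/4800) = 0
  disc = (3/10)² − 4·(1/12)·(-5929/4800) = 289/576 ; √disc = 17/24
  v_R = (−(3/10) + 17/24) / (2·(1/12)) = 49/20 m/s
check:
stop time T_s = (49/20)/6 = 0.4083 s
robot in T_r: 2.4500·0.3000 = 0.7350 m
robot covers 2.4500·0.4083 − ½·6.0000·0.4083² = 0.5002 m while stopping
person approaches 0.0000·(0.3000+0.4083) = 0.0000 m
margins: 0.1000+0.0250+0.0200 = 0.1450 m
sum ≈ 0.7350+0.5002+0.0000+0.1450 ≈ 1.3802 m = S ✓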